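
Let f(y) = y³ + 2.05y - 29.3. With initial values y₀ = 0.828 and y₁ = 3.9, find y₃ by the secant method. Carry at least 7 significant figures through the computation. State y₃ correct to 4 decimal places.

Secant update: y_(k+1) = y_k − f(y_k)·(y_k − y_(k-1))/(f(y_k) − f(y_(k-1))).
f(y_0) = -27.034936, f(y_1) = 38.014000
y_2 = 3.900000 - (38.014000)·(3.900000 - 0.828000)/(38.014000 - (-27.034936)) = 2.104751; f(y_2) = -15.661255
y_3 = 2.104751 - (-15.661255)·(2.104751 - 3.900000)/(-15.661255 - (38.014000)) = 2.628565; f(y_3) = -5.749747

2.6286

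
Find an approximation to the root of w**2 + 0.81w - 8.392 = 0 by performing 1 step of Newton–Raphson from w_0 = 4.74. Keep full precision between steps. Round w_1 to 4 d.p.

2.9990

f'(w) = 2w + 0.81
w_0 = 4.740000: f = 17.915000, f' = 10.290000 → w_1 = 4.740000 - (17.915000)/(10.290000) = 2.998989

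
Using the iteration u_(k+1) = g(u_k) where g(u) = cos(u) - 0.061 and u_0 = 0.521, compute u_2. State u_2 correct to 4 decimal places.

u_1 = g(0.521000) = 0.806322
u_2 = g(0.806322) = 0.631158

0.6312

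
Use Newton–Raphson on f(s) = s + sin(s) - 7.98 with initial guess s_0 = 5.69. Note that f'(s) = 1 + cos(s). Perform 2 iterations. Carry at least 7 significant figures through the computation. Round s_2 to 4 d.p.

s_0 = 5.690000: f = -2.849005, f' = 1.829164 → s_1 = 5.690000 - (-2.849005)/(1.829164) = 7.247545
s_1 = 7.247545: f = 0.089229, f' = 1.569943 → s_2 = 7.247545 - (0.089229)/(1.569943) = 7.190709

7.1907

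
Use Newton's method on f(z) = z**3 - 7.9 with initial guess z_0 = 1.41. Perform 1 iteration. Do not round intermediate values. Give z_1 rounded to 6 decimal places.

2.264548

f'(z) = 3z**2
z_0 = 1.410000: f = -5.096779, f' = 5.964300 → z_1 = 1.410000 - (-5.096779)/(5.964300) = 2.264548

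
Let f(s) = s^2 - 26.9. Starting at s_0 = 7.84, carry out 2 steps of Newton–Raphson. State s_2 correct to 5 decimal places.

5.20441

f'(s) = 2s
s_0 = 7.840000: f = 34.565600, f' = 15.680000 → s_1 = 7.840000 - (34.565600)/(15.680000) = 5.635561
s_1 = 5.635561: f = 4.859550, f' = 11.271122 → s_2 = 5.635561 - (4.859550)/(11.271122) = 5.204411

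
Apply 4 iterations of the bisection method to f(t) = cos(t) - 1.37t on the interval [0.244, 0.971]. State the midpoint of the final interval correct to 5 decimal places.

f(0.244000) = 0.636099, f(0.971000) = -0.765796 (opposite signs)
step 1: m = 0.607500, f(m) = -0.011197 < 0 → root in [0.244000, 0.607500]
step 2: m = 0.425750, f(m) = 0.327452 > 0 → root in [0.425750, 0.607500]
step 3: m = 0.516625, f(m) = 0.161715 > 0 → root in [0.516625, 0.607500]
step 4: m = 0.562062, f(m) = 0.076132 > 0 → root in [0.562062, 0.607500]
Midpoint of [0.562062, 0.607500] = 0.584781

0.58478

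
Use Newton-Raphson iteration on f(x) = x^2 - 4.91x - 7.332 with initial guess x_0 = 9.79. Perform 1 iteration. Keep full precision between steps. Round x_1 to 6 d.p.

f'(x) = 2x - 4.91
x_0 = 9.790000: f = 40.443200, f' = 14.670000 → x_1 = 9.790000 - (40.443200)/(14.670000) = 7.033136

7.033136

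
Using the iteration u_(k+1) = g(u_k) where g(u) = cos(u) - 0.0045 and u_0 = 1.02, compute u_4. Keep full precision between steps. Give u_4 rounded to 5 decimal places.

u_1 = g(1.020000) = 0.518866
u_2 = g(0.518866) = 0.863882
u_3 = g(0.863882) = 0.644991
u_4 = g(0.644991) = 0.794605

0.79461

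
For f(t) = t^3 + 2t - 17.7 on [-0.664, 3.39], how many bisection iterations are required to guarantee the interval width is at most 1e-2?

9

Initial width b − a = 3.39 − -0.664 = 4.054000.
After n steps the width is (b−a)/2^n; need (b−a)/2^n ≤ 1e-2.
So n ≥ log₂(4.054000/1e-2) = log₂(405.4000) ≈ 8.6632.
Hence n = 9.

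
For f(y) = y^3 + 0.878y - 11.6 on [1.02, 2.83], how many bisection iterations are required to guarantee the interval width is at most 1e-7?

Initial width b − a = 2.83 − 1.02 = 1.810000.
After n steps the width is (b−a)/2^n; need (b−a)/2^n ≤ 1e-7.
So n ≥ log₂(1.810000/1e-7) = log₂(18100000.0000) ≈ 24.1095.
Hence n = 25.

25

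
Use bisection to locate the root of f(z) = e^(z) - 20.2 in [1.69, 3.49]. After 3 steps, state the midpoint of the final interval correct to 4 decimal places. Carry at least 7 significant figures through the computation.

f(1.690000) = -14.780519, f(3.490000) = 12.585948 (opposite signs)
step 1: m = 2.590000, f(m) = -6.870228 < 0 → root in [2.590000, 3.490000]
step 2: m = 3.040000, f(m) = 0.705243 > 0 → root in [2.590000, 3.040000]
step 3: m = 2.815000, f(m) = -3.506824 < 0 → root in [2.815000, 3.040000]
Midpoint of [2.815000, 3.040000] = 2.927500

2.9275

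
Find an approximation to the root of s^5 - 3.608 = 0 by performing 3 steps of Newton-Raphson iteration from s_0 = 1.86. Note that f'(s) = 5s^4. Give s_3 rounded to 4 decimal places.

s_0 = 1.860000: f = 18.654028, f' = 59.844161 → s_1 = 1.860000 - (18.654028)/(59.844161) = 1.548290
s_1 = 1.548290: f = 5.289366, f' = 28.732880 → s_2 = 1.548290 - (5.289366)/(28.732880) = 1.364202
s_2 = 1.364202: f = 1.116915, f' = 17.317500 → s_3 = 1.364202 - (1.116915)/(17.317500) = 1.299706

1.2997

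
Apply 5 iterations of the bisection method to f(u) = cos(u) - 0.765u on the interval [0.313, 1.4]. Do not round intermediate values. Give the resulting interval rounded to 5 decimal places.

[0.82253, 0.85650]

f(0.313000) = 0.711969, f(1.400000) = -0.901033 (opposite signs)
step 1: m = 0.856500, f(m) = -0.000137 < 0 → root in [0.313000, 0.856500]
step 2: m = 0.584750, f(m) = 0.386516 > 0 → root in [0.584750, 0.856500]
step 3: m = 0.720625, f(m) = 0.200115 > 0 → root in [0.720625, 0.856500]
step 4: m = 0.788562, f(m) = 0.101615 > 0 → root in [0.788562, 0.856500]
step 5: m = 0.822531, f(m) = 0.051132 > 0 → root in [0.822531, 0.856500]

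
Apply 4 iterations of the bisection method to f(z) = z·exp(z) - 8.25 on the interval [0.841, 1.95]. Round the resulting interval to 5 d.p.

[1.60344, 1.67275]

f(0.841000) = -6.299986, f(1.950000) = 5.455941 (opposite signs)
step 1: m = 1.395500, f(m) = -2.616377 < 0 → root in [1.395500, 1.950000]
step 2: m = 1.672750, f(m) = 0.660399 > 0 → root in [1.395500, 1.672750]
step 3: m = 1.534125, f(m) = -1.135854 < 0 → root in [1.534125, 1.672750]
step 4: m = 1.603438, f(m) = -0.280775 < 0 → root in [1.603438, 1.672750]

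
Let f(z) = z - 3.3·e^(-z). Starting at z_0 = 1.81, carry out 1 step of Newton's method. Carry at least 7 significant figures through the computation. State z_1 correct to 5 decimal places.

0.98539

f'(z) = 1 + 3.3·e^(-z)
z_0 = 1.810000: f = 1.269941, f' = 1.540059 → z_1 = 1.810000 - (1.269941)/(1.540059) = 0.985394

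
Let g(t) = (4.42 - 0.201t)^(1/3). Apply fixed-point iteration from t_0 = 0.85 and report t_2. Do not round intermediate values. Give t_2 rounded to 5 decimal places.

1.59980

t_1 = g(0.850000) = 1.619698
t_2 = g(1.619698) = 1.599797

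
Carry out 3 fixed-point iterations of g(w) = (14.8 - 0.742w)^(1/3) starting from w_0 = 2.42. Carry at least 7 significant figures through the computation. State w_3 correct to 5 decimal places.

2.35452

w_1 = g(2.420000) = 2.351598
w_2 = g(2.351598) = 2.354653
w_3 = g(2.354653) = 2.354517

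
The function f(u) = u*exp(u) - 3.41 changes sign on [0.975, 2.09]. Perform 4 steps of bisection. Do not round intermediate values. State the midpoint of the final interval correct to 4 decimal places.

f(0.975000) = -0.825112, f(2.090000) = 13.487473 (opposite signs)
step 1: m = 1.532500, f(m) = 3.685072 > 0 → root in [0.975000, 1.532500]
step 2: m = 1.253750, f(m) = 0.982458 > 0 → root in [0.975000, 1.253750]
step 3: m = 1.114375, f(m) = -0.013761 < 0 → root in [1.114375, 1.253750]
step 4: m = 1.184063, f(m) = 0.459069 > 0 → root in [1.114375, 1.184063]
Midpoint of [1.114375, 1.184063] = 1.149219

1.1492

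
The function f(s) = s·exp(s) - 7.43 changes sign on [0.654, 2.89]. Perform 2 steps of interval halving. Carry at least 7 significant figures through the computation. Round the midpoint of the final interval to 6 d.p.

f(0.654000) = -6.172215, f(2.890000) = 44.570665 (opposite signs)
step 1: m = 1.772000, f(m) = 2.993979 > 0 → root in [0.654000, 1.772000]
step 2: m = 1.213000, f(m) = -3.350001 < 0 → root in [1.213000, 1.772000]
Midpoint of [1.213000, 1.772000] = 1.492500

1.492500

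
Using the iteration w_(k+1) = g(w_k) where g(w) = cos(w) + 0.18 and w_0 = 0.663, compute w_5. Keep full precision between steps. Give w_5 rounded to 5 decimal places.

0.88335

w_1 = g(0.663000) = 0.968149
w_2 = g(0.968149) = 0.746825
w_3 = g(0.746825) = 0.913849
w_4 = g(0.913849) = 0.790702
w_5 = g(0.790702) = 0.883346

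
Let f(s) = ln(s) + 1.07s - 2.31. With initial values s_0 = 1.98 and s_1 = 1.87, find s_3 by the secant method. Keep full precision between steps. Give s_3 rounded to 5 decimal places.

Secant update: s_(k+1) = s_k − f(s_k)·(s_k − s_(k-1))/(f(s_k) − f(s_(k-1))).
f(s_0) = 0.491697, f(s_1) = 0.316838
s_2 = 1.870000 - (0.316838)·(1.870000 - 1.980000)/(0.316838 - (0.491697)) = 1.670683; f(s_2) = -0.009136
s_3 = 1.670683 - (-0.009136)·(1.670683 - 1.870000)/(-0.009136 - (0.316838)) = 1.676270; f(s_3) = 0.000179

1.67627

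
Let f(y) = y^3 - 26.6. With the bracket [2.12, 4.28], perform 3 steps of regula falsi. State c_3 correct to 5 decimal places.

2.94615

f(2.120000) = -17.071872, f(4.280000) = 51.802752
step 1: c = 2.655397, f(c) = -7.876449 < 0 → new bracket [2.655397, 4.280000]
step 2: c = 2.869811, f(c) = -2.964755 < 0 → new bracket [2.869811, 4.280000]
step 3: c = 2.946150, f(c) = -1.028011 < 0 → new bracket [2.946150, 4.280000]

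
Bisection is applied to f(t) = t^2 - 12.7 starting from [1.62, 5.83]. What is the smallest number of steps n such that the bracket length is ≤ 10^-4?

Initial width b − a = 5.83 − 1.62 = 4.210000.
After n steps the width is (b−a)/2^n; need (b−a)/2^n ≤ 10^-4.
So n ≥ log₂(4.210000/10^-4) = log₂(42100.0000) ≈ 15.3615.
Hence n = 16.

16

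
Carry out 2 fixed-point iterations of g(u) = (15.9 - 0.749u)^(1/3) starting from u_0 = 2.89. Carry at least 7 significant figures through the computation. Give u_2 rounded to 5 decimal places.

u_1 = g(2.890000) = 2.394861
u_2 = g(2.394861) = 2.416224

2.41622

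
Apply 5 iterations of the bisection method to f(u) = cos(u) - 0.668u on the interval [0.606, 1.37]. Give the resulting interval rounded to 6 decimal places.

f(0.606000) = 0.417125, f(1.370000) = -0.715710 (opposite signs)
step 1: m = 0.988000, f(m) = -0.109623 < 0 → root in [0.606000, 0.988000]
step 2: m = 0.797000, f(m) = 0.166460 > 0 → root in [0.797000, 0.988000]
step 3: m = 0.892500, f(m) = 0.031277 > 0 → root in [0.892500, 0.988000]
step 4: m = 0.940250, f(m) = -0.038501 < 0 → root in [0.892500, 0.940250]
step 5: m = 0.916375, f(m) = -0.003438 < 0 → root in [0.892500, 0.916375]

[0.892500, 0.916375]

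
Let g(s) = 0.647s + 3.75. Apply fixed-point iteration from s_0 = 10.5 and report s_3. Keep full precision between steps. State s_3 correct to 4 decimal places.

10.5899

s_1 = g(10.500000) = 10.543500
s_2 = g(10.543500) = 10.571645
s_3 = g(10.571645) = 10.589854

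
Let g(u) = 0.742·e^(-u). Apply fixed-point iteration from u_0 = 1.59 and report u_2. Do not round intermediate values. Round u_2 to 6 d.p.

0.637807

u_1 = g(1.590000) = 0.151313
u_2 = g(0.151313) = 0.637807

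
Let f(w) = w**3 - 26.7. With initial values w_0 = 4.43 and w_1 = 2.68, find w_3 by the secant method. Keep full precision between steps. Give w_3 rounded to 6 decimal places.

f(w_0) = 60.238307, f(w_1) = -7.451168
w_2 = 2.680000 - (-7.451168)·(2.680000 - 4.430000)/(-7.451168 - (60.238307)) = 2.872638; f(w_2) = -2.994858
w_3 = 2.872638 - (-2.994858)·(2.872638 - 2.680000)/(-2.994858 - (-7.451168)) = 3.002100; f(w_3) = 0.356729

3.002100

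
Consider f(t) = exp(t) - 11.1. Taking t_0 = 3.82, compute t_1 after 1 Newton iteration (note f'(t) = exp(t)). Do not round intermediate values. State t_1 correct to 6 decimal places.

t_0 = 3.820000: f = 34.504208, f' = 45.604208 → t_1 = 3.820000 - (34.504208)/(45.604208) = 3.063399

3.063399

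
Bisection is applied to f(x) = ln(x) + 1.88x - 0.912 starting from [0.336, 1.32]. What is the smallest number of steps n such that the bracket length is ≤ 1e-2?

Initial width b − a = 1.32 − 0.336 = 0.984000.
After n steps the width is (b−a)/2^n; need (b−a)/2^n ≤ 1e-2.
So n ≥ log₂(0.984000/1e-2) = log₂(98.4000) ≈ 6.6206.
Hence n = 7.

7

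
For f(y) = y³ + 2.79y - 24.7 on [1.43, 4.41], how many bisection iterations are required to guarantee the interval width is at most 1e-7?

25

Initial width b − a = 4.41 − 1.43 = 2.980000.
After n steps the width is (b−a)/2^n; need (b−a)/2^n ≤ 1e-7.
So n ≥ log₂(2.980000/1e-7) = log₂(29800000.0000) ≈ 24.8288.
Hence n = 25.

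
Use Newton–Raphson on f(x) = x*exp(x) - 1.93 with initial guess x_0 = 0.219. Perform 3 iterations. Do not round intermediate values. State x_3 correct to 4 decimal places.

f'(x) = (x+1)*exp(x)
x_0 = 0.219000: f = -1.657382, f' = 1.517449 → x_1 = 0.219000 - (-1.657382)/(1.517449) = 1.311216
x_1 = 1.311216: f = 2.935504, f' = 8.576186 → x_2 = 1.311216 - (2.935504)/(8.576186) = 0.968930
x_2 = 0.968930: f = 0.623251, f' = 5.188375 → x_3 = 0.968930 - (0.623251)/(5.188375) = 0.848806

0.8488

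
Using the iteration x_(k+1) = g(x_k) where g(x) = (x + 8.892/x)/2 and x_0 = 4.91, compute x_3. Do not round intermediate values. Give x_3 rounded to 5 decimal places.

x_1 = g(4.910000) = 3.360499
x_2 = g(3.360499) = 3.003267
x_3 = g(3.003267) = 2.982021

2.98202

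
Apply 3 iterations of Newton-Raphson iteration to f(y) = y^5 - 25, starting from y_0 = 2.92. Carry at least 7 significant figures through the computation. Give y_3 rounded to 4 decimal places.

f'(y) = 5y^4
y_0 = 2.920000: f = 187.282531, f' = 363.497485 → y_1 = 2.920000 - (187.282531)/(363.497485) = 2.404776
y_1 = 2.404776: f = 55.421725, f' = 167.212490 → y_2 = 2.404776 - (55.421725)/(167.212490) = 2.073331
y_2 = 2.073331: f = 13.312774, f' = 92.394237 → y_3 = 2.073331 - (13.312774)/(92.394237) = 1.929245

1.9292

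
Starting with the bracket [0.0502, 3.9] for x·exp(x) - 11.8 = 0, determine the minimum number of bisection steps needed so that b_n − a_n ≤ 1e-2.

9

Initial width b − a = 3.9 − 0.0502 = 3.849800.
After n steps the width is (b−a)/2^n; need (b−a)/2^n ≤ 1e-2.
So n ≥ log₂(3.849800/1e-2) = log₂(384.9800) ≈ 8.5886.
Hence n = 9.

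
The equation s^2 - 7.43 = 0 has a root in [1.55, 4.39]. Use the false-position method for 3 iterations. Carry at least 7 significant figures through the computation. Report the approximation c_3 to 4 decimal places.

2.7067

f(1.550000) = -5.027500, f(4.390000) = 11.842100
step 1: c = 2.396380, f(c) = -1.687361 < 0 → new bracket [2.396380, 4.390000]
step 2: c = 2.645020, f(c) = -0.433871 < 0 → new bracket [2.645020, 4.390000]
step 3: c = 2.706693, f(c) = -0.103815 < 0 → new bracket [2.706693, 4.390000]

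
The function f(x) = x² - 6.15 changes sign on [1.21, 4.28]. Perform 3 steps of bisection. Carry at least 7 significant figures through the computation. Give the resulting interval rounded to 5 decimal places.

f(1.210000) = -4.685900, f(4.280000) = 12.168400 (opposite signs)
step 1: m = 2.745000, f(m) = 1.385025 > 0 → root in [1.210000, 2.745000]
step 2: m = 1.977500, f(m) = -2.239494 < 0 → root in [1.977500, 2.745000]
step 3: m = 2.361250, f(m) = -0.574498 < 0 → root in [2.361250, 2.745000]

[2.36125, 2.74500]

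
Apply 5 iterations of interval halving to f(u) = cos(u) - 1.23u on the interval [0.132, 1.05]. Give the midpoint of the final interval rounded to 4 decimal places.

0.6340

f(0.132000) = 0.828941, f(1.050000) = -0.793929 (opposite signs)
step 1: m = 0.591000, f(m) = 0.103454 > 0 → root in [0.591000, 1.050000]
step 2: m = 0.820500, f(m) = -0.327359 < 0 → root in [0.591000, 0.820500]
step 3: m = 0.705750, f(m) = -0.106947 < 0 → root in [0.591000, 0.705750]
step 4: m = 0.648375, f(m) = -0.000435 < 0 → root in [0.591000, 0.648375]
step 5: m = 0.619687, f(m) = 0.051844 > 0 → root in [0.619687, 0.648375]
Midpoint of [0.619687, 0.648375] = 0.634031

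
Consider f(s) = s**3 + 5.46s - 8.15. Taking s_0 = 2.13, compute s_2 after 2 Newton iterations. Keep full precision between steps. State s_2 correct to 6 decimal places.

1.209128

f'(s) = 3s**2 + 5.46
s_0 = 2.130000: f = 13.143397, f' = 19.070700 → s_1 = 2.130000 - (13.143397)/(19.070700) = 1.440807
s_1 = 1.440807: f = 2.707811, f' = 11.687773 → s_2 = 1.440807 - (2.707811)/(11.687773) = 1.209128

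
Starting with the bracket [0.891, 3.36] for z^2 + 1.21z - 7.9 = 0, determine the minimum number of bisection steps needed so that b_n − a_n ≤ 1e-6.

Initial width b − a = 3.36 − 0.891 = 2.469000.
After n steps the width is (b−a)/2^n; need (b−a)/2^n ≤ 1e-6.
So n ≥ log₂(2.469000/1e-6) = log₂(2469000.0000) ≈ 21.2355.
Hence n = 22.

22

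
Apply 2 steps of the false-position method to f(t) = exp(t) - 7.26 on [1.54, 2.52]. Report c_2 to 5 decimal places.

f(1.540000) = -2.595410, f(2.520000) = 5.168597
step 1: c = 1.867602, f(c) = -0.787246 < 0 → new bracket [1.867602, 2.520000]
step 2: c = 1.953836, f(c) = -0.204299 < 0 → new bracket [1.953836, 2.520000]

1.95384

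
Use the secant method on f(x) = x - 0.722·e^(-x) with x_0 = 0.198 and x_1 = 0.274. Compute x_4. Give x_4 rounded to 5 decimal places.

0.45711

Secant update: x_(k+1) = x_k − f(x_k)·(x_k − x_(k-1))/(f(x_k) − f(x_(k-1))).
f(x_0) = -0.394307, f(x_1) = -0.274960
x_2 = 0.274000 - (-0.274960)·(0.274000 - 0.198000)/(-0.274960 - (-0.394307)) = 0.449094; f(x_2) = -0.011691
x_3 = 0.449094 - (-0.011691)·(0.449094 - 0.274000)/(-0.011691 - (-0.274960)) = 0.456869; f(x_3) = -0.000347
x_4 = 0.456869 - (-0.000347)·(0.456869 - 0.449094)/(-0.000347 - (-0.011691)) = 0.457107; f(x_4) = -0.000000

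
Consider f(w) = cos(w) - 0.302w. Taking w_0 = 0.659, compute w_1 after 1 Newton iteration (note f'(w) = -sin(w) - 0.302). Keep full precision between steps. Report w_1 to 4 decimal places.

w_0 = 0.659000: f = 0.591587, f' = -0.914327 → w_1 = 0.659000 - (0.591587)/(-0.914327) = 1.306019

1.3060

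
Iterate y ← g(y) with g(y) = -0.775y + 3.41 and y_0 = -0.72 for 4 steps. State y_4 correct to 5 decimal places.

0.96834

y_1 = g(-0.720000) = 3.968000
y_2 = g(3.968000) = 0.334800
y_3 = g(0.334800) = 3.150530
y_4 = g(3.150530) = 0.968339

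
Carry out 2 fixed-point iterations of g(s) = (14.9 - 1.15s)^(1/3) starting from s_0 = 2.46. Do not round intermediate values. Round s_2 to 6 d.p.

2.305969

s_1 = g(2.460000) = 2.293935
s_2 = g(2.293935) = 2.305969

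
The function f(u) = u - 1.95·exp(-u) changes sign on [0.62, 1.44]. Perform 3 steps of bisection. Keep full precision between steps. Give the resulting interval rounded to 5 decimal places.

[0.82500, 0.92750]

f(0.620000) = -0.428992, f(1.440000) = 0.977991 (opposite signs)
step 1: m = 1.030000, f(m) = 0.333836 > 0 → root in [0.620000, 1.030000]
step 2: m = 0.825000, f(m) = -0.029558 < 0 → root in [0.825000, 1.030000]
step 3: m = 0.927500, f(m) = 0.156194 > 0 → root in [0.825000, 0.927500]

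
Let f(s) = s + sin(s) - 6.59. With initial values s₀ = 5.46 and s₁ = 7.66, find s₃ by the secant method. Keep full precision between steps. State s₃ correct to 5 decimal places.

6.42318

Secant update: s_(k+1) = s_k − f(s_k)·(s_k − s_(k-1))/(f(s_k) − f(s_(k-1))).
f(s_0) = -1.863315, f(s_1) = 2.051244
s_2 = 7.660000 - (2.051244)·(7.660000 - 5.460000)/(2.051244 - (-1.863315)) = 6.507191; f(s_2) = 0.139329
s_3 = 6.507191 - (0.139329)·(6.507191 - 7.660000)/(0.139329 - (2.051244)) = 6.423182; f(s_3) = -0.027279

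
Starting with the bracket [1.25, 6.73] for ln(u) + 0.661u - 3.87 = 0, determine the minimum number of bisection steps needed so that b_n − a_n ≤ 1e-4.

Initial width b − a = 6.73 − 1.25 = 5.480000.
After n steps the width is (b−a)/2^n; need (b−a)/2^n ≤ 1e-4.
So n ≥ log₂(5.480000/1e-4) = log₂(54800.0000) ≈ 15.7419.
Hence n = 16.

16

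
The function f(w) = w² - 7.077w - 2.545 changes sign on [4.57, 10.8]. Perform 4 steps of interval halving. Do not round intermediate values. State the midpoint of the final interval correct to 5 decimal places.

7.49031

f(4.570000) = -14.001990, f(10.800000) = 37.663400 (opposite signs)
step 1: m = 7.685000, f(m) = 2.127480 > 0 → root in [4.570000, 7.685000]
step 2: m = 6.127500, f(m) = -8.363061 < 0 → root in [6.127500, 7.685000]
step 3: m = 6.906250, f(m) = -3.724242 < 0 → root in [6.906250, 7.685000]
step 4: m = 7.295625, f(m) = -0.949994 < 0 → root in [7.295625, 7.685000]
Midpoint of [7.295625, 7.685000] = 7.490312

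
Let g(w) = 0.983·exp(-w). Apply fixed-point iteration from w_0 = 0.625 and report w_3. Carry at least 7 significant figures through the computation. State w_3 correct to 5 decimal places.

w_1 = g(0.625000) = 0.526162
w_2 = g(0.526162) = 0.580824
w_3 = g(0.580824) = 0.549927

0.54993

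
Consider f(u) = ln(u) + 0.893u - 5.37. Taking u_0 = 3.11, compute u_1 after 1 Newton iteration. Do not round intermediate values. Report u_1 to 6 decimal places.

f'(u) = 1/u + 0.893
u_0 = 3.110000: f = -1.458147, f' = 1.214543 → u_1 = 3.110000 - (-1.458147)/(1.214543) = 4.310572

4.310572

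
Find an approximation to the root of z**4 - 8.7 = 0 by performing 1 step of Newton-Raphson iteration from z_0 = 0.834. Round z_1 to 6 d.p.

f'(z) = 4z**3
z_0 = 0.834000: f = -8.216202, f' = 2.320375 → z_1 = 0.834000 - (-8.216202)/(2.320375) = 4.374894

4.374894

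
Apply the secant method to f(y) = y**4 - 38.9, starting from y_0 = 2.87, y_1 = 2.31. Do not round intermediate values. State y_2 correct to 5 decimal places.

f(y_0) = 28.946522, f(y_1) = -10.426037
y_2 = 2.310000 - (-10.426037)·(2.310000 - 2.870000)/(-10.426037 - (28.946522)) = 2.458291; f(y_2) = -2.379822

2.45829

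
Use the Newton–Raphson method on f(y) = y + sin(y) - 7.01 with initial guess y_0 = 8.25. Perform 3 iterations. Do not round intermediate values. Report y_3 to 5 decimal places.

f'(y) = 1 + cos(y)
y_0 = 8.250000: f = 2.162604, f' = 0.614252 → y_1 = 8.250000 - (2.162604)/(0.614252) = 4.729289
y_1 = 4.729289: f = -3.280569, f' = 1.016899 → y_2 = 4.729289 - (-3.280569)/(1.016899) = 7.955341
y_2 = 7.955341: f = 1.940208, f' = 0.898815 → y_3 = 7.955341 - (1.940208)/(0.898815) = 5.796710

5.79671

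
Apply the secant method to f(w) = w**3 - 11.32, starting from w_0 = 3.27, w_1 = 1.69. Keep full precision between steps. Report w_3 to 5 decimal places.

2.31375

f(w_0) = 23.645783, f(w_1) = -6.493191
w_2 = 1.690000 - (-6.493191)·(1.690000 - 3.270000)/(-6.493191 - (23.645783)) = 2.030398; f(w_2) = -2.949654
w_3 = 2.030398 - (-2.949654)·(2.030398 - 1.690000)/(-2.949654 - (-6.493191)) = 2.313746; f(w_3) = 1.066460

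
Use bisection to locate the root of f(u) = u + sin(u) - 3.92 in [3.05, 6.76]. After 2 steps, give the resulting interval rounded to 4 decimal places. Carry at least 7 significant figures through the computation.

f(3.050000) = -0.778535, f(6.760000) = 3.298951 (opposite signs)
step 1: m = 4.905000, f(m) = 0.003492 > 0 → root in [3.050000, 4.905000]
step 2: m = 3.977500, f(m) = -0.684405 < 0 → root in [3.977500, 4.905000]

[3.9775, 4.9050]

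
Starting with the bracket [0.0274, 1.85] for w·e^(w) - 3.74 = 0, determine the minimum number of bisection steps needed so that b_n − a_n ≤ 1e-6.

21

Initial width b − a = 1.85 − 0.0274 = 1.822600.
After n steps the width is (b−a)/2^n; need (b−a)/2^n ≤ 1e-6.
So n ≥ log₂(1.822600/1e-6) = log₂(1822600.0000) ≈ 20.7976.
Hence n = 21.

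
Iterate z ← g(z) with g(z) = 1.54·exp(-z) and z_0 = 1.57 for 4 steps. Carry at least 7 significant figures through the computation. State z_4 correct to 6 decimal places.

0.930737

z_1 = g(1.570000) = 0.320390
z_2 = g(0.320390) = 1.117834
z_3 = g(1.117834) = 0.503560
z_4 = g(0.503560) = 0.930737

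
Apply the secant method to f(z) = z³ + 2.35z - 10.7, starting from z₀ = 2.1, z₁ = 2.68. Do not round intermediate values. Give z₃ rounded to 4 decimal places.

1.8719

f(z_0) = 3.496000, f(z_1) = 14.846832
z_2 = 2.680000 - (14.846832)·(2.680000 - 2.100000)/(14.846832 - (3.496000)) = 1.921363; f(z_2) = 0.908174
z_3 = 1.921363 - (0.908174)·(1.921363 - 2.680000)/(0.908174 - (14.846832)) = 1.871934; f(z_3) = 0.258556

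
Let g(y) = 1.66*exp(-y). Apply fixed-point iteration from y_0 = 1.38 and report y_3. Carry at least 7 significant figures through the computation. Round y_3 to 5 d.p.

y_1 = g(1.380000) = 0.417620
y_2 = g(0.417620) = 1.093296
y_3 = g(1.093296) = 0.556283

0.55628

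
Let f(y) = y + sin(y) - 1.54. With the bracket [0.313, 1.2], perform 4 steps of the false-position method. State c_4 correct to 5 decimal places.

0.81341

f(0.313000) = -0.919086, f(1.200000) = 0.592039
step 1: c = 0.852485, f(c) = 0.065403 > 0 → new bracket [0.313000, 0.852485]
step 2: c = 0.816645, f(c) = 0.005498 > 0 → new bracket [0.313000, 0.816645]
step 3: c = 0.813650, f(c) = 0.000449 > 0 → new bracket [0.313000, 0.813650]
step 4: c = 0.813406, f(c) = 0.000037 > 0 → new bracket [0.313000, 0.813406]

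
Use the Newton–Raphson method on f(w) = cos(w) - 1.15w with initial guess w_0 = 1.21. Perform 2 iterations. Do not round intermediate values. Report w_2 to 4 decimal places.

Newton update: w ← w − f(w)/f'(w).
f'(w) = -sin(w) - 1.15
w_0 = 1.210000: f = -1.038481, f' = -2.085616 → w_1 = 1.210000 - (-1.038481)/(-2.085616) = 0.712075
w_1 = 0.712075: f = -0.061878, f' = -1.803406 → w_2 = 0.712075 - (-0.061878)/(-1.803406) = 0.677763

0.6778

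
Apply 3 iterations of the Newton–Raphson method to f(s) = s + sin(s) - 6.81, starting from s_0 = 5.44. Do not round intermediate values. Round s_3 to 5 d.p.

6.54814

Newton update: s ← s − f(s)/f'(s).
f'(s) = 1 + cos(s)
s_0 = 5.440000: f = -2.116765, f' = 1.665088 → s_1 = 5.440000 - (-2.116765)/(1.665088) = 6.711264
s_1 = 6.711264: f = 0.316387, f' = 1.909765 → s_2 = 6.711264 - (0.316387)/(1.909765) = 6.545596
s_2 = 6.545596: f = -0.004995, f' = 1.965768 → s_3 = 6.545596 - (-0.004995)/(1.965768) = 6.548137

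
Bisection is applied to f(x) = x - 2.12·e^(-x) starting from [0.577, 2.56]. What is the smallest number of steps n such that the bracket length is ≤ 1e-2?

Initial width b − a = 2.56 − 0.577 = 1.983000.
After n steps the width is (b−a)/2^n; need (b−a)/2^n ≤ 1e-2.
So n ≥ log₂(1.983000/1e-2) = log₂(198.3000) ≈ 7.6315.
Hence n = 8.

8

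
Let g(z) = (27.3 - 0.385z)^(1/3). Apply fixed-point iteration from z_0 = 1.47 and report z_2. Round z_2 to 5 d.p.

z_1 = g(1.470000) = 2.990117
z_2 = g(2.990117) = 2.968137

2.96814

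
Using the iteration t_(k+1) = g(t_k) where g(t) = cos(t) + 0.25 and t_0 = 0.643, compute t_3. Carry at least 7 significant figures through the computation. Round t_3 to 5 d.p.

t_1 = g(0.643000) = 1.050301
t_2 = g(1.050301) = 0.747310
t_3 = g(0.747310) = 0.983520

0.98352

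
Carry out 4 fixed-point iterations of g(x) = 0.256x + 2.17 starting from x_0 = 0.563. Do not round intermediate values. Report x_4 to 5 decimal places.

2.90656

x_1 = g(0.563000) = 2.314128
x_2 = g(2.314128) = 2.762417
x_3 = g(2.762417) = 2.877179
x_4 = g(2.877179) = 2.906558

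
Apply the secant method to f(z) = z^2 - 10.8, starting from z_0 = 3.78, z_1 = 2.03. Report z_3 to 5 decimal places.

3.31208

f(z_0) = 3.488400, f(z_1) = -6.679100
z_2 = 2.030000 - (-6.679100)·(2.030000 - 3.780000)/(-6.679100 - (3.488400)) = 3.179587; f(z_2) = -0.690227
z_3 = 3.179587 - (-0.690227)·(3.179587 - 2.030000)/(-0.690227 - (-6.679100)) = 3.312079; f(z_3) = 0.169865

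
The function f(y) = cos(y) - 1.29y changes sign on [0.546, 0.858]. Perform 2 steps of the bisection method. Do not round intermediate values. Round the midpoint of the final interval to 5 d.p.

0.66300

f(0.546000) = 0.150268, f(0.858000) = -0.452868 (opposite signs)
step 1: m = 0.702000, f(m) = -0.142028 < 0 → root in [0.546000, 0.702000]
step 2: m = 0.624000, f(m) = 0.006588 > 0 → root in [0.624000, 0.702000]
Midpoint of [0.624000, 0.702000] = 0.663000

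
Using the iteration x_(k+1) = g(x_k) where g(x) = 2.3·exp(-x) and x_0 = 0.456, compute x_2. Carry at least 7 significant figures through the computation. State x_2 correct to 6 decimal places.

0.535335

x_1 = g(0.456000) = 1.457772
x_2 = g(1.457772) = 0.535335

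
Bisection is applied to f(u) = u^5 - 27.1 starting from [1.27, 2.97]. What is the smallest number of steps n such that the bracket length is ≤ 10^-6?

Initial width b − a = 2.97 − 1.27 = 1.700000.
After n steps the width is (b−a)/2^n; need (b−a)/2^n ≤ 10^-6.
So n ≥ log₂(1.700000/10^-6) = log₂(1700000.0000) ≈ 20.6971.
Hence n = 21.

21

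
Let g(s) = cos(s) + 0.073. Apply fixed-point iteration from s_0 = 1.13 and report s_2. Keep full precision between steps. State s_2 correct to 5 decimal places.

0.95075

s_1 = g(1.130000) = 0.499660
s_2 = g(0.499660) = 0.950746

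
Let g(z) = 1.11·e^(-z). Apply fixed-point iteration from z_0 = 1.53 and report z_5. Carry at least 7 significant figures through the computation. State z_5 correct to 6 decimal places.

0.552243

z_1 = g(1.530000) = 0.240355
z_2 = g(0.240355) = 0.872847
z_3 = g(0.872847) = 0.463714
z_4 = g(0.463714) = 0.698127
z_5 = g(0.698127) = 0.552243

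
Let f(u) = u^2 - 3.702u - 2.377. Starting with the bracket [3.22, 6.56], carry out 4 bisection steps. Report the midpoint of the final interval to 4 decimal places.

4.1594

f(3.220000) = -3.929040, f(6.560000) = 16.371480 (opposite signs)
step 1: m = 4.890000, f(m) = 3.432320 > 0 → root in [3.220000, 4.890000]
step 2: m = 4.055000, f(m) = -0.945585 < 0 → root in [4.055000, 4.890000]
step 3: m = 4.472500, f(m) = 1.069061 > 0 → root in [4.055000, 4.472500]
step 4: m = 4.263750, f(m) = 0.018162 > 0 → root in [4.055000, 4.263750]
Midpoint of [4.055000, 4.263750] = 4.159375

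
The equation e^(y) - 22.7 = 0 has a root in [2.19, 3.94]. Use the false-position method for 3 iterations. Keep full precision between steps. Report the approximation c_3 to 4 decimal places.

3.0739

False-position update: c = (a·f(b) − b·f(a))/(f(b) − f(a)); replace the endpoint whose sign matches f(c).
f(2.190000) = -13.764787, f(3.940000) = 28.718601
step 1: c = 2.757007, f(c) = -6.947376 < 0 → new bracket [2.757007, 3.940000]
step 2: c = 2.987442, f(c) = -2.865116 < 0 → new bracket [2.987442, 3.940000]
step 3: c = 3.073853, f(c) = -1.074927 < 0 → new bracket [3.073853, 3.940000]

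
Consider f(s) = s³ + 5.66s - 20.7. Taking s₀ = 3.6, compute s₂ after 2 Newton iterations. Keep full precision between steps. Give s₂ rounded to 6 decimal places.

f'(s) = 3s² + 5.66
s_0 = 3.600000: f = 46.332000, f' = 44.540000 → s_1 = 3.600000 - (46.332000)/(44.540000) = 2.559767
s_1 = 2.559767: f = 10.560904, f' = 25.317214 → s_2 = 2.559767 - (10.560904)/(25.317214) = 2.142623

2.142623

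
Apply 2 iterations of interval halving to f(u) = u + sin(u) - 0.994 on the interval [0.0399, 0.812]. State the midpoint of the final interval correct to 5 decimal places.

f(0.039900) = -0.914211, f(0.812000) = 0.543665 (opposite signs)
step 1: m = 0.425950, f(m) = -0.154864 < 0 → root in [0.425950, 0.812000]
step 2: m = 0.618975, f(m) = 0.205176 > 0 → root in [0.425950, 0.618975]
Midpoint of [0.425950, 0.618975] = 0.522463

0.52246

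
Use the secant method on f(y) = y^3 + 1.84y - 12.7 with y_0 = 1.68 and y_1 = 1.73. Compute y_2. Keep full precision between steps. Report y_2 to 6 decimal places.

Secant update: y_(k+1) = y_k − f(y_k)·(y_k − y_(k-1))/(f(y_k) − f(y_(k-1))).
f(y_0) = -4.867168, f(y_1) = -4.339083
y_2 = 1.730000 - (-4.339083)·(1.730000 - 1.680000)/(-4.339083 - (-4.867168)) = 2.140832; f(y_2) = 1.050908

2.140832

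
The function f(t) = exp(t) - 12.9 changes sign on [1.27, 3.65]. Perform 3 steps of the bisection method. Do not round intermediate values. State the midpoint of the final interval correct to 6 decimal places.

f(1.270000) = -9.339147, f(3.650000) = 25.574666 (opposite signs)
step 1: m = 2.460000, f(m) = -1.195188 < 0 → root in [2.460000, 3.650000]
step 2: m = 3.055000, f(m) = 8.321186 > 0 → root in [2.460000, 3.055000]
step 3: m = 2.757500, f(m) = 2.860393 > 0 → root in [2.460000, 2.757500]
Midpoint of [2.460000, 2.757500] = 2.608750

2.608750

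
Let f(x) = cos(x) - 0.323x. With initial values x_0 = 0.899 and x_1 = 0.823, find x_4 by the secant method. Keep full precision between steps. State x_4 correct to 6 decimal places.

f(x_0) = 0.332016, f(x_1) = 0.414196
x_2 = 0.823000 - (0.414196)·(0.823000 - 0.899000)/(0.414196 - (0.332016)) = 1.206049; f(x_2) = -0.032841
x_3 = 1.206049 - (-0.032841)·(1.206049 - 0.823000)/(-0.032841 - (0.414196)) = 1.177909; f(x_3) = 0.002393
x_4 = 1.177909 - (0.002393)·(1.177909 - 1.206049)/(0.002393 - (-0.032841)) = 1.179820; f(x_4) = 0.000009

1.179820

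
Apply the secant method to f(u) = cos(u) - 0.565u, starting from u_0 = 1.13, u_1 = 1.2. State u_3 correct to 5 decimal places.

0.98256

f(u_0) = -0.211790, f(u_1) = -0.315642
u_2 = 1.200000 - (-0.315642)·(1.200000 - 1.130000)/(-0.315642 - (-0.211790)) = 0.987246; f(u_2) = -0.006804
u_3 = 0.987246 - (-0.006804)·(0.987246 - 1.200000)/(-0.006804 - (-0.315642)) = 0.982559; f(u_3) = -0.000250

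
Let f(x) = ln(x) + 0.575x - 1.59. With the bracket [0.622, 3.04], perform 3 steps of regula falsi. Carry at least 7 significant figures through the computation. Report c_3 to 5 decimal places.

False-position update: c = (a·f(b) − b·f(a))/(f(b) − f(a)); replace the endpoint whose sign matches f(c).
f(0.622000) = -1.707165, f(3.040000) = 1.269858
step 1: c = 2.008595, f(c) = 0.262378 > 0 → new bracket [0.622000, 2.008595]
step 2: c = 1.823876, f(c) = 0.059693 > 0 → new bracket [0.622000, 1.823876]
step 3: c = 1.783271, f(c) = 0.013830 > 0 → new bracket [0.622000, 1.783271]

1.78327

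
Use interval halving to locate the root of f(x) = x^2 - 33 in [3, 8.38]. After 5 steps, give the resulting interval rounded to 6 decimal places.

f(3.000000) = -24.000000, f(8.380000) = 37.224400 (opposite signs)
step 1: m = 5.690000, f(m) = -0.623900 < 0 → root in [5.690000, 8.380000]
step 2: m = 7.035000, f(m) = 16.491225 > 0 → root in [5.690000, 7.035000]
step 3: m = 6.362500, f(m) = 7.481406 > 0 → root in [5.690000, 6.362500]
step 4: m = 6.026250, f(m) = 3.315689 > 0 → root in [5.690000, 6.026250]
step 5: m = 5.858125, f(m) = 1.317629 > 0 → root in [5.690000, 5.858125]

[5.690000, 5.858125]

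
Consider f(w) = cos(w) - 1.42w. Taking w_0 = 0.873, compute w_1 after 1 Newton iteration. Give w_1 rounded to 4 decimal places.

0.5999

f'(w) = -sin(w) - 1.42
w_0 = 0.873000: f = -0.597129, f' = -2.186260 → w_1 = 0.873000 - (-0.597129)/(-2.186260) = 0.599872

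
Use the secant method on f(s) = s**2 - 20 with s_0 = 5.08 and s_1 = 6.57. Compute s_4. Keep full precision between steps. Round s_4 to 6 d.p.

4.472384

f(s_0) = 5.806400, f(s_1) = 23.164900
s_2 = 6.570000 - (23.164900)·(6.570000 - 5.080000)/(23.164900 - (5.806400)) = 4.581597; f(s_2) = 0.991027
s_3 = 4.581597 - (0.991027)·(4.581597 - 6.570000)/(0.991027 - (23.164900)) = 4.492728; f(s_3) = 0.184604
s_4 = 4.492728 - (0.184604)·(4.492728 - 4.581597)/(0.184604 - (0.991027)) = 4.472384; f(s_4) = 0.002222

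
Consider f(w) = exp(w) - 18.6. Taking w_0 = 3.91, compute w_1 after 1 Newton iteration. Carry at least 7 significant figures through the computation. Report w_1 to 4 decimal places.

3.2828

f'(w) = exp(w)
w_0 = 3.910000: f = 31.298952, f' = 49.898952 → w_1 = 3.910000 - (31.298952)/(49.898952) = 3.282753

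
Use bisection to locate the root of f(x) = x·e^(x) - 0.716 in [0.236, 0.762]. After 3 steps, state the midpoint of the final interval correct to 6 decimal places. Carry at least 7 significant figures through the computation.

f(0.236000) = -0.417183, f(0.762000) = 0.916628 (opposite signs)
step 1: m = 0.499000, f(m) = 0.105890 > 0 → root in [0.236000, 0.499000]
step 2: m = 0.367500, f(m) = -0.185286 < 0 → root in [0.367500, 0.499000]
step 3: m = 0.433250, f(m) = -0.047815 < 0 → root in [0.433250, 0.499000]
Midpoint of [0.433250, 0.499000] = 0.466125

0.466125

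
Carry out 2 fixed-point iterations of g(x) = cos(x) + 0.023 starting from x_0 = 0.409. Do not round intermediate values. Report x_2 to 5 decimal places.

0.61237

x_1 = g(0.409000) = 0.940519
x_2 = g(0.940519) = 0.612369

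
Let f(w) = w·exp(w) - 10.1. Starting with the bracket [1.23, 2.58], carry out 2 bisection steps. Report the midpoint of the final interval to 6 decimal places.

1.736250

f(1.230000) = -5.891888, f(2.580000) = 23.948616 (opposite signs)
step 1: m = 1.905000, f(m) = 2.700472 > 0 → root in [1.230000, 1.905000]
step 2: m = 1.567500, f(m) = -2.584391 < 0 → root in [1.567500, 1.905000]
Midpoint of [1.567500, 1.905000] = 1.736250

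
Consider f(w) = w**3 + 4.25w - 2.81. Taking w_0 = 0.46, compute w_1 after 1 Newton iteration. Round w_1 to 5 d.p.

f'(w) = 3w**2 + 4.25
w_0 = 0.460000: f = -0.757664, f' = 4.884800 → w_1 = 0.460000 - (-0.757664)/(4.884800) = 0.615106

0.61511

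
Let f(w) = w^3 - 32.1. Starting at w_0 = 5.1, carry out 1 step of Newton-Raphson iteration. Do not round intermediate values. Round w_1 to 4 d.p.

Newton update: w ← w − f(w)/f'(w).
f'(w) = 3w^2
w_0 = 5.100000: f = 100.551000, f' = 78.030000 → w_1 = 5.100000 - (100.551000)/(78.030000) = 3.811380

3.8114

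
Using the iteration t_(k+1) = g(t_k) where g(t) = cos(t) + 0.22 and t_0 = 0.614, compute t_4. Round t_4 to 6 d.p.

0.788454

t_1 = g(0.614000) = 1.037350
t_2 = g(1.037350) = 0.728504
t_3 = g(0.728504) = 0.966171
t_4 = g(0.966171) = 0.788454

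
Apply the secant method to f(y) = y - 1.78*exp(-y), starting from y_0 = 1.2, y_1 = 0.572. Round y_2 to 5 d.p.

f(y_0) = 0.663874, f(y_1) = -0.432624
y_2 = 0.572000 - (-0.432624)·(0.572000 - 1.200000)/(-0.432624 - (0.663874)) = 0.819778; f(y_2) = 0.035635

0.81978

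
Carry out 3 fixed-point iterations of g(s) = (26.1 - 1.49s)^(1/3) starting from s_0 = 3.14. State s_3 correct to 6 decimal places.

2.798953

s_1 = g(3.140000) = 2.777256
s_2 = g(2.777256) = 2.800420
s_3 = g(2.800420) = 2.798953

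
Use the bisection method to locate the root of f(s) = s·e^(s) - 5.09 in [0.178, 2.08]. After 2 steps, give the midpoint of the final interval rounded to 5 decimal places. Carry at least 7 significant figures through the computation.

f(0.178000) = -4.877321, f(2.080000) = 11.559295 (opposite signs)
step 1: m = 1.129000, f(m) = -1.598497 < 0 → root in [1.129000, 2.080000]
step 2: m = 1.604500, f(m) = 2.892983 > 0 → root in [1.129000, 1.604500]
Midpoint of [1.129000, 1.604500] = 1.366750

1.36675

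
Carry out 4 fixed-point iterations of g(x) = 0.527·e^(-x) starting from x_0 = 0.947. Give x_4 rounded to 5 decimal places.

x_1 = g(0.947000) = 0.204425
x_2 = g(0.204425) = 0.429566
x_3 = g(0.429566) = 0.342967
x_4 = g(0.342967) = 0.373992

0.37399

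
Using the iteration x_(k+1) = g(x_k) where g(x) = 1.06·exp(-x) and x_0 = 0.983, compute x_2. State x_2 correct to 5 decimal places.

x_1 = g(0.983000) = 0.396638
x_2 = g(0.396638) = 0.712932

0.71293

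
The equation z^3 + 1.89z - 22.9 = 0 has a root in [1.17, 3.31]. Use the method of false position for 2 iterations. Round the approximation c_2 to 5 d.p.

f(1.170000) = -19.087087, f(3.310000) = 19.620591
step 1: c = 2.225252, f(c) = -7.675385 < 0 → new bracket [2.225252, 3.310000]
step 2: c = 2.530274, f(c) = -1.918250 < 0 → new bracket [2.530274, 3.310000]

2.53027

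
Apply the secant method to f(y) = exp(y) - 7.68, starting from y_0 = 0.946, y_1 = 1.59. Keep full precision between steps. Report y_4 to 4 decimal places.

2.0276

f(y_0) = -5.104613, f(y_1) = -2.776251
y_2 = 1.590000 - (-2.776251)·(1.590000 - 0.946000)/(-2.776251 - (-5.104613)) = 2.357882; f(y_2) = 2.888538
y_3 = 2.357882 - (2.888538)·(2.357882 - 1.590000)/(2.888538 - (-2.776251)) = 1.966330; f(y_3) = -0.535590
y_4 = 1.966330 - (-0.535590)·(1.966330 - 2.357882)/(-0.535590 - (2.888538)) = 2.027575; f(y_4) = -0.084353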